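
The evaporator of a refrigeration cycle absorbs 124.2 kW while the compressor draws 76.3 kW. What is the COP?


COP = Q_evap / W
COP = 124.2 / 76.3
COP = 1.628

1.628


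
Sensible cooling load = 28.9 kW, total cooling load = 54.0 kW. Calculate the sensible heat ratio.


SHR = Q_sensible / Q_total
SHR = 28.9 / 54.0
SHR = 0.535

0.535


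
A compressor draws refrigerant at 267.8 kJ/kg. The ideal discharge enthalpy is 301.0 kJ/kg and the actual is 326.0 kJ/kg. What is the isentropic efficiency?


dh_ideal = 301.0 - 267.8 = 33.2 kJ/kg
dh_actual = 326.0 - 267.8 = 58.2 kJ/kg
eta_s = dh_ideal / dh_actual = 33.2 / 58.2
eta_s = 0.5704

0.5704


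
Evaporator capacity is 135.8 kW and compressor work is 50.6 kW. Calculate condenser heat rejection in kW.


Q_cond = Q_evap + W
Q_cond = 135.8 + 50.6
Q_cond = 186.4 kW

186.4


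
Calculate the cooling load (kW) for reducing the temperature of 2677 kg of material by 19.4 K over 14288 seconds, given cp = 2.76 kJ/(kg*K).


Q = m * cp * dT / t
Q = 2677 * 2.76 * 19.4 / 14288
Q = 10.032 kW

10.032


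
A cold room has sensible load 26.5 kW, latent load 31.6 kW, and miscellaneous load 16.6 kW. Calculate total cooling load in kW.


Q_total = Q_s + Q_l + Q_misc
Q_total = 26.5 + 31.6 + 16.6
Q_total = 74.7 kW

74.7


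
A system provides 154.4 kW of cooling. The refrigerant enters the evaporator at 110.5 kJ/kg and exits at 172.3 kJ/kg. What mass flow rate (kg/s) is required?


dh = 172.3 - 110.5 = 61.8 kJ/kg
m_dot = Q / dh = 154.4 / 61.8 = 2.4984 kg/s

2.4984


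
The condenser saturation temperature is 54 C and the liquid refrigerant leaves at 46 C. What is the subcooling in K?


Subcooling = T_cond - T_liquid
Subcooling = 54 - 46
Subcooling = 8 K

8


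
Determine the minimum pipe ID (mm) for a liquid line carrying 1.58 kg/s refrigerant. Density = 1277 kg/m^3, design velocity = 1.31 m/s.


A = m_dot / (rho * v) = 1.58 / (1277 * 1.31) = 0.0009444846282 m^2
d = sqrt(4*A/pi) * 1000
d = 34.7 mm

34.7


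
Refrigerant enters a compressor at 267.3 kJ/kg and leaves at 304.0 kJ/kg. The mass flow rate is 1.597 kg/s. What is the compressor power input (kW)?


dh = 304.0 - 267.3 = 36.7 kJ/kg
W = m_dot * dh = 1.597 * 36.7 = 58.61 kW

58.61


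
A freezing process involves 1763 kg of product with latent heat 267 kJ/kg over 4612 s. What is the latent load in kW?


Q_lat = m * h_fg / t
Q_lat = 1763 * 267 / 4612
Q_lat = 102.06 kW

102.06


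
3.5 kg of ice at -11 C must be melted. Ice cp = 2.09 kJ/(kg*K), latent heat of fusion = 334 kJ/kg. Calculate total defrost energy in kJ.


Sensible heat = cp * dT = 2.09 * 11 = 22.99 kJ/kg
Total per kg = 22.99 + 334 = 356.99 kJ/kg
Q = m * total = 3.5 * 356.99
Q = 1249.5 kJ

1249.5


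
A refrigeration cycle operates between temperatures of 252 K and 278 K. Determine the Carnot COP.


dT = 278 - 252 = 26 K
COP_carnot = T_cold / dT = 252 / 26
COP_carnot = 9.692

9.692


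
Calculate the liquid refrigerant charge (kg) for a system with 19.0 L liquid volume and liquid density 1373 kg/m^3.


Charge = V * rho / 1000
Charge = 19.0 * 1373 / 1000
Charge = 26.09 kg

26.09


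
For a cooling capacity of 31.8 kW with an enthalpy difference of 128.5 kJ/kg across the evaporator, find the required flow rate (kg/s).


m_dot = Q / dh
m_dot = 31.8 / 128.5
m_dot = 0.2475 kg/s

0.2475


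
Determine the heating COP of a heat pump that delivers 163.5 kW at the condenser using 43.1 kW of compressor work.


COP_hp = Q_cond / W
COP_hp = 163.5 / 43.1
COP_hp = 3.794

3.794


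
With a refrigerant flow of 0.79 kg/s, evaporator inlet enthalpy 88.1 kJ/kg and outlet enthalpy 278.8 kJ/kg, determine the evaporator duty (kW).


dh = 278.8 - 88.1 = 190.7 kJ/kg
Q_evap = m_dot * dh = 0.79 * 190.7
Q_evap = 150.65 kW

150.65


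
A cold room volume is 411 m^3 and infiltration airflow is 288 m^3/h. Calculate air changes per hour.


ACH = flow / volume
ACH = 288 / 411
ACH = 0.701

0.701


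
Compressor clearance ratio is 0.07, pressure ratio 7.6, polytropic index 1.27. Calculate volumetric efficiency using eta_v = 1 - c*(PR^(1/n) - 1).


PR^(1/n) = 7.6^(1/1.27) = 4.93803325
eta_v = 1 - 0.07 * (4.93803325 - 1)
eta_v = 0.7243

0.7243


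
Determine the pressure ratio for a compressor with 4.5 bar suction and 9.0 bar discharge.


PR = P_high / P_low
PR = 9.0 / 4.5
PR = 2.0

2.0


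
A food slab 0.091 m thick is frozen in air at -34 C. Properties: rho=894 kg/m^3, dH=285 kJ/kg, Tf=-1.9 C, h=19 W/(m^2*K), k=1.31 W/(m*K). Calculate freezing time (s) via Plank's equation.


dT = -1.9 - (-34) = 32.1 K
term1 = a/(2h) = 0.091/(2*19) = 0.002394736842
term2 = a^2/(8k) = 0.091^2/(8*1.31) = 0.0007901717557
t = rho*dH*1000/dT * (term1 + term2)
t = 894*285*1000/32.1 * (0.002394736842 + 0.0007901717557)
t = 25280 s

25280


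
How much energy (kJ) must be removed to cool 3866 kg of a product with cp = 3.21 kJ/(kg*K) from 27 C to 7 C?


dT = 27 - (7) = 20 K
Q = m * cp * dT = 3866 * 3.21 * 20
Q = 248197 kJ

248197


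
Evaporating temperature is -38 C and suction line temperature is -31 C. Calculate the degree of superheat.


Superheat = T_suction - T_evap
Superheat = -31 - (-38)
Superheat = 7 K

7


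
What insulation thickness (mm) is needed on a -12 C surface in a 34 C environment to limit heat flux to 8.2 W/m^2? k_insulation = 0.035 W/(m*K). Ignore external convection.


dT = 34 - (-12) = 46 K
thickness = k * dT / q_max * 1000
thickness = 0.035 * 46 / 8.2 * 1000
thickness = 196.3 mm

196.3


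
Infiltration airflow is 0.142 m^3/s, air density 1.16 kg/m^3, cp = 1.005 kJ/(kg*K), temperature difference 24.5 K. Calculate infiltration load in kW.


Q = V_dot * rho * cp * dT
Q = 0.142 * 1.16 * 1.005 * 24.5
Q = 4.056 kW

4.056


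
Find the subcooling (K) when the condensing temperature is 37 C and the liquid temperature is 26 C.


Subcooling = T_cond - T_liquid
Subcooling = 37 - 26
Subcooling = 11 K

11


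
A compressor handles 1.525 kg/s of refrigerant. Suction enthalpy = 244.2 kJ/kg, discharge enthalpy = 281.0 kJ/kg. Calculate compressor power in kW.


dh = 281.0 - 244.2 = 36.8 kJ/kg
W = m_dot * dh = 1.525 * 36.8 = 56.12 kW

56.12


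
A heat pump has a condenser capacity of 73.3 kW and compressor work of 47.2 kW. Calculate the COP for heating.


COP_hp = Q_cond / W
COP_hp = 73.3 / 47.2
COP_hp = 1.553

1.553


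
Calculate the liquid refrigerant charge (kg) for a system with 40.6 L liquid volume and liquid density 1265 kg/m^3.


Charge = V * rho / 1000
Charge = 40.6 * 1265 / 1000
Charge = 51.36 kg

51.36


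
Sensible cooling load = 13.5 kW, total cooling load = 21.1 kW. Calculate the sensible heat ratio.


SHR = Q_sensible / Q_total
SHR = 13.5 / 21.1
SHR = 0.64

0.64


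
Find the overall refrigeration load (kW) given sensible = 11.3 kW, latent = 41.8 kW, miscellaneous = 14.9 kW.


Q_total = Q_s + Q_l + Q_misc
Q_total = 11.3 + 41.8 + 14.9
Q_total = 68.0 kW

68.0


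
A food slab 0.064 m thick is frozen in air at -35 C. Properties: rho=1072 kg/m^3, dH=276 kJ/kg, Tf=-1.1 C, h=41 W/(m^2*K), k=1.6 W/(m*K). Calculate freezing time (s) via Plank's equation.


dT = -1.1 - (-35) = 33.9 K
term1 = a/(2h) = 0.064/(2*41) = 0.0007804878049
term2 = a^2/(8k) = 0.064^2/(8*1.6) = 0.00032
t = rho*dH*1000/dT * (term1 + term2)
t = 1072*276*1000/33.9 * (0.0007804878049 + 0.00032)
t = 9605 s

9605


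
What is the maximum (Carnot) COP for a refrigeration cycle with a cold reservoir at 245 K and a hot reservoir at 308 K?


dT = 308 - 245 = 63 K
COP_carnot = T_cold / dT = 245 / 63
COP_carnot = 3.889

3.889


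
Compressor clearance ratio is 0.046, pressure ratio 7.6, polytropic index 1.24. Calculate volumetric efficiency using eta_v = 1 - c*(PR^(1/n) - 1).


PR^(1/n) = 7.6^(1/1.24) = 5.13255418
eta_v = 1 - 0.046 * (5.13255418 - 1)
eta_v = 0.8099

0.8099


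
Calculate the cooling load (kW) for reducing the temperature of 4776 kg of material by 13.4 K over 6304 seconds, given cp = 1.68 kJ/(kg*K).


Q = m * cp * dT / t
Q = 4776 * 1.68 * 13.4 / 6304
Q = 17.055 kW

17.055


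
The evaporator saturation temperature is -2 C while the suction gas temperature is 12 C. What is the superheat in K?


Superheat = T_suction - T_evap
Superheat = 12 - (-2)
Superheat = 14 K

14


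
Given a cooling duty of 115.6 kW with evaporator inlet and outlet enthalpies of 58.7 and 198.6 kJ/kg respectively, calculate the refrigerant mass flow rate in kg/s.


dh = 198.6 - 58.7 = 139.9 kJ/kg
m_dot = Q / dh = 115.6 / 139.9 = 0.8263 kg/s

0.8263


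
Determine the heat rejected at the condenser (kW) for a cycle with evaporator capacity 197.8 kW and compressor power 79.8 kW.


Q_cond = Q_evap + W
Q_cond = 197.8 + 79.8
Q_cond = 277.6 kW

277.6


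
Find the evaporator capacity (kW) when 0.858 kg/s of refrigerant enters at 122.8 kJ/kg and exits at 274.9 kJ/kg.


dh = 274.9 - 122.8 = 152.1 kJ/kg
Q_evap = m_dot * dh = 0.858 * 152.1
Q_evap = 130.5 kW

130.5


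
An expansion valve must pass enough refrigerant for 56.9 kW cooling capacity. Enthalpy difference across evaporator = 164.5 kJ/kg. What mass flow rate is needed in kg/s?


m_dot = Q / dh
m_dot = 56.9 / 164.5
m_dot = 0.3459 kg/s

0.3459


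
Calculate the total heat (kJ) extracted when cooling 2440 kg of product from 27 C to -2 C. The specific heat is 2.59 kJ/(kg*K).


dT = 27 - (-2) = 29 K
Q = m * cp * dT = 2440 * 2.59 * 29
Q = 183268 kJ

183268


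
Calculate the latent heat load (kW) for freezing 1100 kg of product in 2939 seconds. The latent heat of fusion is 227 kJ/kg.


Q_lat = m * h_fg / t
Q_lat = 1100 * 227 / 2939
Q_lat = 84.96 kW

84.96


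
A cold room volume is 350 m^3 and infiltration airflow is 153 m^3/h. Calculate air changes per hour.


ACH = flow / volume
ACH = 153 / 350
ACH = 0.437

0.437


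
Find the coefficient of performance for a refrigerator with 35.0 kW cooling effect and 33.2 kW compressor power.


COP = Q_evap / W
COP = 35.0 / 33.2
COP = 1.054

1.054


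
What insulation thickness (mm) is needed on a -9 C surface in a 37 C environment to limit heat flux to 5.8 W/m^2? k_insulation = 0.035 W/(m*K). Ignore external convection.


dT = 37 - (-9) = 46 K
thickness = k * dT / q_max * 1000
thickness = 0.035 * 46 / 5.8 * 1000
thickness = 277.6 mm

277.6


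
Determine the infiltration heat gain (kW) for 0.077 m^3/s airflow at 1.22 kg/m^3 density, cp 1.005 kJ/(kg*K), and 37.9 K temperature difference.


Q = V_dot * rho * cp * dT
Q = 0.077 * 1.22 * 1.005 * 37.9
Q = 3.578 kW

3.578


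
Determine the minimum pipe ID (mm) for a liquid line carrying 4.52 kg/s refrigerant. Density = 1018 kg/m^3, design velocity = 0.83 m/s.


A = m_dot / (rho * v) = 4.52 / (1018 * 0.83) = 0.005349492272 m^2
d = sqrt(4*A/pi) * 1000
d = 82.5 mm

82.5


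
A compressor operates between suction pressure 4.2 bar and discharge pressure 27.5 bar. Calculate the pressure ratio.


PR = P_high / P_low
PR = 27.5 / 4.2
PR = 6.548

6.548


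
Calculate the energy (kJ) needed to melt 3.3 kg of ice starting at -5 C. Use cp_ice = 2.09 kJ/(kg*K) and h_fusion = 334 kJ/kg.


Sensible heat = cp * dT = 2.09 * 5 = 10.45 kJ/kg
Total per kg = 10.45 + 334 = 344.45 kJ/kg
Q = m * total = 3.3 * 344.45
Q = 1136.7 kJ

1136.7


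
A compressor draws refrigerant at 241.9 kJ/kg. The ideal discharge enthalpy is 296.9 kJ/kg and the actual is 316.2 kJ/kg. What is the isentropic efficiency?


dh_ideal = 296.9 - 241.9 = 55.0 kJ/kg
dh_actual = 316.2 - 241.9 = 74.3 kJ/kg
eta_s = dh_ideal / dh_actual = 55.0 / 74.3
eta_s = 0.7402

0.7402


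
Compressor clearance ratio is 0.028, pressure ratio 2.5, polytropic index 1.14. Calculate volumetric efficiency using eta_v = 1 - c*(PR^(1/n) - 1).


PR^(1/n) = 2.5^(1/1.14) = 2.2339332
eta_v = 1 - 0.028 * (2.2339332 - 1)
eta_v = 0.9654

0.9654


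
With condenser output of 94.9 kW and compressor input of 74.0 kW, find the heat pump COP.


COP_hp = Q_cond / W
COP_hp = 94.9 / 74.0
COP_hp = 1.282

1.282


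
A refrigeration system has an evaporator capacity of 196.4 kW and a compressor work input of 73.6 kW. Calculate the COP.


COP = Q_evap / W
COP = 196.4 / 73.6
COP = 2.668

2.668


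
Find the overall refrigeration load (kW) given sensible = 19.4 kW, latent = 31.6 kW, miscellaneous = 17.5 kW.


Q_total = Q_s + Q_l + Q_misc
Q_total = 19.4 + 31.6 + 17.5
Q_total = 68.5 kW

68.5


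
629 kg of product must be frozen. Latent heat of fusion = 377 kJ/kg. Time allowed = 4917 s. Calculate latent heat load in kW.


Q_lat = m * h_fg / t
Q_lat = 629 * 377 / 4917
Q_lat = 48.23 kW

48.23


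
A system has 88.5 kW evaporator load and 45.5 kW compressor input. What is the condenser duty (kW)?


Q_cond = Q_evap + W
Q_cond = 88.5 + 45.5
Q_cond = 134.0 kW

134.0


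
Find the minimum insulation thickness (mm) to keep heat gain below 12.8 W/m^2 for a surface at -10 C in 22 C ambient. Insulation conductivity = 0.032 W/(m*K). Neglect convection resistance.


dT = 22 - (-10) = 32 K
thickness = k * dT / q_max * 1000
thickness = 0.032 * 32 / 12.8 * 1000
thickness = 80.0 mm

80.0


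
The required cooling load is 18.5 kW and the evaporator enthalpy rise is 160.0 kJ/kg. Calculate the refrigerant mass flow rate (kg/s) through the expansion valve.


m_dot = Q / dh
m_dot = 18.5 / 160.0
m_dot = 0.1156 kg/s

0.1156


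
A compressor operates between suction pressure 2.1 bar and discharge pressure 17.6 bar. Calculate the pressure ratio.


PR = P_high / P_low
PR = 17.6 / 2.1
PR = 8.381

8.381


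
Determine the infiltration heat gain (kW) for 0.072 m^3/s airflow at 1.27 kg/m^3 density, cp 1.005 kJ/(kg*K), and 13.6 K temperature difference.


Q = V_dot * rho * cp * dT
Q = 0.072 * 1.27 * 1.005 * 13.6
Q = 1.25 kW

1.25


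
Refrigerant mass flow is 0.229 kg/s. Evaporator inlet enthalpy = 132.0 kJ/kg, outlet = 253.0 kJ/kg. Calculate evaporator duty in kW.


dh = 253.0 - 132.0 = 121.0 kJ/kg
Q_evap = m_dot * dh = 0.229 * 121.0
Q_evap = 27.71 kW

27.71


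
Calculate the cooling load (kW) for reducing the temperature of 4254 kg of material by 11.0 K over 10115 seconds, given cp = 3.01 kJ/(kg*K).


Q = m * cp * dT / t
Q = 4254 * 3.01 * 11.0 / 10115
Q = 13.925 kW

13.925


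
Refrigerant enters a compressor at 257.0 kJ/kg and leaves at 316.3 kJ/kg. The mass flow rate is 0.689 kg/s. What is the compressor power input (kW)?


dh = 316.3 - 257.0 = 59.3 kJ/kg
W = m_dot * dh = 0.689 * 59.3 = 40.86 kW

40.86


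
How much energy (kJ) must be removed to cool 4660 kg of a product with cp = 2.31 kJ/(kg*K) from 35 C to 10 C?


dT = 35 - (10) = 25 K
Q = m * cp * dT = 4660 * 2.31 * 25
Q = 269115 kJ

269115


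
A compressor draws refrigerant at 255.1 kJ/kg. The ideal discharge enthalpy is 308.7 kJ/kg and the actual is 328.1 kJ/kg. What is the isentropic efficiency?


dh_ideal = 308.7 - 255.1 = 53.6 kJ/kg
dh_actual = 328.1 - 255.1 = 73.0 kJ/kg
eta_s = dh_ideal / dh_actual = 53.6 / 73.0
eta_s = 0.7342

0.7342


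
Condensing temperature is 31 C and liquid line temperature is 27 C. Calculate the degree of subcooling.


Subcooling = T_cond - T_liquid
Subcooling = 31 - 27
Subcooling = 4 K

4


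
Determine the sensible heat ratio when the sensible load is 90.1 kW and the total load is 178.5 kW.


SHR = Q_sensible / Q_total
SHR = 90.1 / 178.5
SHR = 0.505

0.505


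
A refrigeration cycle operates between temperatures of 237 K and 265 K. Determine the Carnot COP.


dT = 265 - 237 = 28 K
COP_carnot = T_cold / dT = 237 / 28
COP_carnot = 8.464

8.464


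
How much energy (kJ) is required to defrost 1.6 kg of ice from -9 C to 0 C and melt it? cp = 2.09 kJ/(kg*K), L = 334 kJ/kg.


Sensible heat = cp * dT = 2.09 * 9 = 18.81 kJ/kg
Total per kg = 18.81 + 334 = 352.81 kJ/kg
Q = m * total = 1.6 * 352.81
Q = 564.5 kJ

564.5


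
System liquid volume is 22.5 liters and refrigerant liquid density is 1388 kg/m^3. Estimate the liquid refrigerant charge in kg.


Charge = V * rho / 1000
Charge = 22.5 * 1388 / 1000
Charge = 31.23 kg

31.23


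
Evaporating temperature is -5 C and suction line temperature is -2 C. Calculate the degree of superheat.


Superheat = T_suction - T_evap
Superheat = -2 - (-5)
Superheat = 3 K

3


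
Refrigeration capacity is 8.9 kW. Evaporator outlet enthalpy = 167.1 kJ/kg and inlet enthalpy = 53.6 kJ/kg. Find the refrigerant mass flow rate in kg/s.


dh = 167.1 - 53.6 = 113.5 kJ/kg
m_dot = Q / dh = 8.9 / 113.5 = 0.0784 kg/s

0.0784


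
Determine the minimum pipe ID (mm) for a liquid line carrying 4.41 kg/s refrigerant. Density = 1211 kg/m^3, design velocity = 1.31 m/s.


A = m_dot / (rho * v) = 4.41 / (1211 * 1.31) = 0.002779861448 m^2
d = sqrt(4*A/pi) * 1000
d = 59.5 mm

59.5


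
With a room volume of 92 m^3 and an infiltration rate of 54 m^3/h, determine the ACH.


ACH = flow / volume
ACH = 54 / 92
ACH = 0.587

0.587


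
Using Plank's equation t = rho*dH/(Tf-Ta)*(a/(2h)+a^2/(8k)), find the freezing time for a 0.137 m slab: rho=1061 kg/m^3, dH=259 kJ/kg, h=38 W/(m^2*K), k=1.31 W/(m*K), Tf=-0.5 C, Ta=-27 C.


dT = -0.5 - (-27) = 26.5 K
term1 = a/(2h) = 0.137/(2*38) = 0.001802631579
term2 = a^2/(8k) = 0.137^2/(8*1.31) = 0.001790935115
t = rho*dH*1000/dT * (term1 + term2)
t = 1061*259*1000/26.5 * (0.001802631579 + 0.001790935115)
t = 37264 s

37264


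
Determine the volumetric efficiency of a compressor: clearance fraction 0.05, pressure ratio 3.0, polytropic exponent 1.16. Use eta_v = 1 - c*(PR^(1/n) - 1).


PR^(1/n) = 3.0^(1/1.16) = 2.57816926
eta_v = 1 - 0.05 * (2.57816926 - 1)
eta_v = 0.9211

0.9211


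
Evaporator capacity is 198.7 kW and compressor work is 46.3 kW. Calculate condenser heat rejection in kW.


Q_cond = Q_evap + W
Q_cond = 198.7 + 46.3
Q_cond = 245.0 kW

245.0


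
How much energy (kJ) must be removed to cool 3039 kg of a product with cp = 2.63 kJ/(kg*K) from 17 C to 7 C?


dT = 17 - (7) = 10 K
Q = m * cp * dT = 3039 * 2.63 * 10
Q = 79926 kJ

79926


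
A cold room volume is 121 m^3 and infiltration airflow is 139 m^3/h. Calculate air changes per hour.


ACH = flow / volume
ACH = 139 / 121
ACH = 1.149

1.149


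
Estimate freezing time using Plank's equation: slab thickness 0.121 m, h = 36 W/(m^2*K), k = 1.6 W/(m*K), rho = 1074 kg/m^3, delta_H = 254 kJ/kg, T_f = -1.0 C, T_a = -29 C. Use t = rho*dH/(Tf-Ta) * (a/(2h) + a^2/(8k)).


dT = -1.0 - (-29) = 28.0 K
term1 = a/(2h) = 0.121/(2*36) = 0.001680555556
term2 = a^2/(8k) = 0.121^2/(8*1.6) = 0.001143828125
t = rho*dH*1000/dT * (term1 + term2)
t = 1074*254*1000/28.0 * (0.001680555556 + 0.001143828125)
t = 27517 s

27517


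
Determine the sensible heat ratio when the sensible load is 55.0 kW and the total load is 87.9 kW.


SHR = Q_sensible / Q_total
SHR = 55.0 / 87.9
SHR = 0.626

0.626


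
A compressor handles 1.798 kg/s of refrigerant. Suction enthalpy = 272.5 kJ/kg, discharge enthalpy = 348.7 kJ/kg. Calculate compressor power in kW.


dh = 348.7 - 272.5 = 76.2 kJ/kg
W = m_dot * dh = 1.798 * 76.2 = 137.01 kW

137.01


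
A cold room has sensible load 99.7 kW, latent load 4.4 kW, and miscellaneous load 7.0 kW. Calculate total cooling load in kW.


Q_total = Q_s + Q_l + Q_misc
Q_total = 99.7 + 4.4 + 7.0
Q_total = 111.1 kW

111.1


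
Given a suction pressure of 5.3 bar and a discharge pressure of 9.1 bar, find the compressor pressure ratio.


PR = P_high / P_low
PR = 9.1 / 5.3
PR = 1.717

1.717


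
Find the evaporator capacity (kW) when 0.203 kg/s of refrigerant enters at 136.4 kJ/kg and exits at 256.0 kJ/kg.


dh = 256.0 - 136.4 = 119.6 kJ/kg
Q_evap = m_dot * dh = 0.203 * 119.6
Q_evap = 24.28 kW

24.28


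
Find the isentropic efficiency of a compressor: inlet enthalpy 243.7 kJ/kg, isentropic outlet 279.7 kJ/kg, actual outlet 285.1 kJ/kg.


dh_ideal = 279.7 - 243.7 = 36.0 kJ/kg
dh_actual = 285.1 - 243.7 = 41.4 kJ/kg
eta_s = dh_ideal / dh_actual = 36.0 / 41.4
eta_s = 0.8696

0.8696


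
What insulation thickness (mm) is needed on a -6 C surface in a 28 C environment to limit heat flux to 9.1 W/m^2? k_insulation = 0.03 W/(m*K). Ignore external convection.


dT = 28 - (-6) = 34 K
thickness = k * dT / q_max * 1000
thickness = 0.03 * 34 / 9.1 * 1000
thickness = 112.1 mm

112.1


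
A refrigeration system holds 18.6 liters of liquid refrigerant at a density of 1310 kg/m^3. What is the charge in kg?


Charge = V * rho / 1000
Charge = 18.6 * 1310 / 1000
Charge = 24.37 kg

24.37


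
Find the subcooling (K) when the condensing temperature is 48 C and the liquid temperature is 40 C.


Subcooling = T_cond - T_liquid
Subcooling = 48 - 40
Subcooling = 8 K

8


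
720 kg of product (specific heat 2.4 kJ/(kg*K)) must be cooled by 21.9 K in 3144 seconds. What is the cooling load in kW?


Q = m * cp * dT / t
Q = 720 * 2.4 * 21.9 / 3144
Q = 12.037 kW

12.037


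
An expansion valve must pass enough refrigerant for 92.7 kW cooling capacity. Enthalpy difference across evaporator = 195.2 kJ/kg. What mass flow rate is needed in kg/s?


m_dot = Q / dh
m_dot = 92.7 / 195.2
m_dot = 0.4749 kg/s

0.4749


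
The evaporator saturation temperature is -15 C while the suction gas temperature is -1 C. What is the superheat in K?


Superheat = T_suction - T_evap
Superheat = -1 - (-15)
Superheat = 14 K

14


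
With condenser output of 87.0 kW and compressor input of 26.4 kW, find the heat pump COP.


COP_hp = Q_cond / W
COP_hp = 87.0 / 26.4
COP_hp = 3.295

3.295


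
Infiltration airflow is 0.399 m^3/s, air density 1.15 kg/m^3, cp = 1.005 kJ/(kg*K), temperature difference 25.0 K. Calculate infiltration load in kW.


Q = V_dot * rho * cp * dT
Q = 0.399 * 1.15 * 1.005 * 25.0
Q = 11.529 kW

11.529


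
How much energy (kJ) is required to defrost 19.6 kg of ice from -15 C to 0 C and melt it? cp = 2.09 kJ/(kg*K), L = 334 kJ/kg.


Sensible heat = cp * dT = 2.09 * 15 = 31.35 kJ/kg
Total per kg = 31.35 + 334 = 365.35 kJ/kg
Q = m * total = 19.6 * 365.35
Q = 7160.9 kJ

7160.9


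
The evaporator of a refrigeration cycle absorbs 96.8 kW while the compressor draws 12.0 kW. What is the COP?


COP = Q_evap / W
COP = 96.8 / 12.0
COP = 8.067

8.067


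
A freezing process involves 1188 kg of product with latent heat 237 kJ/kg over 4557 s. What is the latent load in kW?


Q_lat = m * h_fg / t
Q_lat = 1188 * 237 / 4557
Q_lat = 61.79 kW

61.79


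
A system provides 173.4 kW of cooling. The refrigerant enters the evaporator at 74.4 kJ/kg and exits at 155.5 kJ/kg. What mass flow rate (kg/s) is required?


dh = 155.5 - 74.4 = 81.1 kJ/kg
m_dot = Q / dh = 173.4 / 81.1 = 2.1381 kg/s

2.1381


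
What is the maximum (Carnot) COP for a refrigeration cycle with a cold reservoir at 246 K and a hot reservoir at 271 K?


dT = 271 - 246 = 25 K
COP_carnot = T_cold / dT = 246 / 25
COP_carnot = 9.84

9.84


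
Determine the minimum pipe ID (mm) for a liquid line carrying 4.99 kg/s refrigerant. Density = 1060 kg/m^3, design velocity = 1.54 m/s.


A = m_dot / (rho * v) = 4.99 / (1060 * 1.54) = 0.003056848812 m^2
d = sqrt(4*A/pi) * 1000
d = 62.4 mm

62.4


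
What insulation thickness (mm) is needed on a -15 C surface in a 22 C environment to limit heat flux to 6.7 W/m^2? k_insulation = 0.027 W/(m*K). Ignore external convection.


dT = 22 - (-15) = 37 K
thickness = k * dT / q_max * 1000
thickness = 0.027 * 37 / 6.7 * 1000
thickness = 149.1 mm

149.1


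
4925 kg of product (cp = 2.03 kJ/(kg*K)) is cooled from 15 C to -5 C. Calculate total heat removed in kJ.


dT = 15 - (-5) = 20 K
Q = m * cp * dT = 4925 * 2.03 * 20
Q = 199955 kJ

199955


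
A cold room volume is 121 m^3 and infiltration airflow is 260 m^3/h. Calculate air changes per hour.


ACH = flow / volume
ACH = 260 / 121
ACH = 2.149

2.149


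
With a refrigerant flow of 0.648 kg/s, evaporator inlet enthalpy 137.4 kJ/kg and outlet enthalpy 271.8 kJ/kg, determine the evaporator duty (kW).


dh = 271.8 - 137.4 = 134.4 kJ/kg
Q_evap = m_dot * dh = 0.648 * 134.4
Q_evap = 87.09 kW

87.09


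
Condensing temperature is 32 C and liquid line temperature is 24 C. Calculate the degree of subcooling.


Subcooling = T_cond - T_liquid
Subcooling = 32 - 24
Subcooling = 8 K

8


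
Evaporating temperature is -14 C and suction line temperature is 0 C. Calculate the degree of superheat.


Superheat = T_suction - T_evap
Superheat = 0 - (-14)
Superheat = 14 K

14


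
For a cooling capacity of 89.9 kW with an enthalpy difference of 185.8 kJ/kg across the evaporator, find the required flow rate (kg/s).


m_dot = Q / dh
m_dot = 89.9 / 185.8
m_dot = 0.4839 kg/s

0.4839


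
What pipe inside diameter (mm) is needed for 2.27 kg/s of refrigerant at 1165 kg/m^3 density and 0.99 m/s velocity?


A = m_dot / (rho * v) = 2.27 / (1165 * 0.99) = 0.001968179651 m^2
d = sqrt(4*A/pi) * 1000
d = 50.1 mm

50.1


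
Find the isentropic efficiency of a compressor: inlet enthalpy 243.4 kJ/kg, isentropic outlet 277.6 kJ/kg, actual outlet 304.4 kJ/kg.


dh_ideal = 277.6 - 243.4 = 34.2 kJ/kg
dh_actual = 304.4 - 243.4 = 61.0 kJ/kg
eta_s = dh_ideal / dh_actual = 34.2 / 61.0
eta_s = 0.5607

0.5607


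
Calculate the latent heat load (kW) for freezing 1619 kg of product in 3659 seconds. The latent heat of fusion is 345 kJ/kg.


Q_lat = m * h_fg / t
Q_lat = 1619 * 345 / 3659
Q_lat = 152.65 kW

152.65


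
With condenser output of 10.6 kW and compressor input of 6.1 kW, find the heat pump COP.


COP_hp = Q_cond / W
COP_hp = 10.6 / 6.1
COP_hp = 1.738

1.738


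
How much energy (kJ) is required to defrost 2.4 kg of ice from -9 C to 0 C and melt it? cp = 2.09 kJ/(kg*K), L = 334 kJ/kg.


Sensible heat = cp * dT = 2.09 * 9 = 18.81 kJ/kg
Total per kg = 18.81 + 334 = 352.81 kJ/kg
Q = m * total = 2.4 * 352.81
Q = 846.7 kJ

846.7


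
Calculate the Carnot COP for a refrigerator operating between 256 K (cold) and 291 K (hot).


dT = 291 - 256 = 35 K
COP_carnot = T_cold / dT = 256 / 35
COP_carnot = 7.314

7.314


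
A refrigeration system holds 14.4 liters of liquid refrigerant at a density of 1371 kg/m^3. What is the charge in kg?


Charge = V * rho / 1000
Charge = 14.4 * 1371 / 1000
Charge = 19.74 kg

19.74


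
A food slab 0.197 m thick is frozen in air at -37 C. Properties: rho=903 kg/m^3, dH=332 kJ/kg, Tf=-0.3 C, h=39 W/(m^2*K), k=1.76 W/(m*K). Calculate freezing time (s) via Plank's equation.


dT = -0.3 - (-37) = 36.7 K
term1 = a/(2h) = 0.197/(2*39) = 0.002525641026
term2 = a^2/(8k) = 0.197^2/(8*1.76) = 0.002756321023
t = rho*dH*1000/dT * (term1 + term2)
t = 903*332*1000/36.7 * (0.002525641026 + 0.002756321023)
t = 43147 s

43147


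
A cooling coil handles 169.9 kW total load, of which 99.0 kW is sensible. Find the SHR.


SHR = Q_sensible / Q_total
SHR = 99.0 / 169.9
SHR = 0.583

0.583


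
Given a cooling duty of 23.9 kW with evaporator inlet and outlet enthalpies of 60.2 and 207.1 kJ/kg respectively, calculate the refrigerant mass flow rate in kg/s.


dh = 207.1 - 60.2 = 146.9 kJ/kg
m_dot = Q / dh = 23.9 / 146.9 = 0.1627 kg/s

0.1627


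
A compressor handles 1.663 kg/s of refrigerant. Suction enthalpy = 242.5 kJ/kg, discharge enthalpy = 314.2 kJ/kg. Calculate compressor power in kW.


dh = 314.2 - 242.5 = 71.7 kJ/kg
W = m_dot * dh = 1.663 * 71.7 = 119.24 kW

119.24


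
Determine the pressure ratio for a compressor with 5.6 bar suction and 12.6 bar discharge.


PR = P_high / P_low
PR = 12.6 / 5.6
PR = 2.25

2.25


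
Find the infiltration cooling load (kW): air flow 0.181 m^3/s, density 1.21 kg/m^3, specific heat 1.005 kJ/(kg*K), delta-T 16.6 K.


Q = V_dot * rho * cp * dT
Q = 0.181 * 1.21 * 1.005 * 16.6
Q = 3.654 kW

3.654


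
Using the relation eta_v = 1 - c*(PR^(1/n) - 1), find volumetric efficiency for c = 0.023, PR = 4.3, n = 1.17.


PR^(1/n) = 4.3^(1/1.17) = 3.47877252
eta_v = 1 - 0.023 * (3.47877252 - 1)
eta_v = 0.943

0.943


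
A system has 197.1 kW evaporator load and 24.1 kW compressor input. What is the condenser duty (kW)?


Q_cond = Q_evap + W
Q_cond = 197.1 + 24.1
Q_cond = 221.2 kW

221.2


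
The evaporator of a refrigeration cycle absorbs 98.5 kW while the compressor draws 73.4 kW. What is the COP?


COP = Q_evap / W
COP = 98.5 / 73.4
COP = 1.342

1.342


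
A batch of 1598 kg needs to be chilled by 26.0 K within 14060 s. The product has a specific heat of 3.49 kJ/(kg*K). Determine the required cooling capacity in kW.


Q = m * cp * dT / t
Q = 1598 * 3.49 * 26.0 / 14060
Q = 10.313 kW

10.313


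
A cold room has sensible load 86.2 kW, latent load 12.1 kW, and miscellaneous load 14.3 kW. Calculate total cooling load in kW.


Q_total = Q_s + Q_l + Q_misc
Q_total = 86.2 + 12.1 + 14.3
Q_total = 112.6 kW

112.6


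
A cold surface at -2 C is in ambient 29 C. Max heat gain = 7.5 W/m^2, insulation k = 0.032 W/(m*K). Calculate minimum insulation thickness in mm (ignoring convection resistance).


dT = 29 - (-2) = 31 K
thickness = k * dT / q_max * 1000
thickness = 0.032 * 31 / 7.5 * 1000
thickness = 132.3 mm

132.3


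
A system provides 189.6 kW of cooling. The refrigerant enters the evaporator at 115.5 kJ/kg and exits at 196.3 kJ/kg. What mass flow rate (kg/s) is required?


dh = 196.3 - 115.5 = 80.8 kJ/kg
m_dot = Q / dh = 189.6 / 80.8 = 2.3465 kg/s

2.3465


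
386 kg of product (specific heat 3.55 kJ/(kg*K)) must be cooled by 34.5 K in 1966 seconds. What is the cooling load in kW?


Q = m * cp * dT / t
Q = 386 * 3.55 * 34.5 / 1966
Q = 24.046 kW

24.046


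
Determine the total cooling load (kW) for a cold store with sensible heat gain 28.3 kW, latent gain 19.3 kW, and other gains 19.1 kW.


Q_total = Q_s + Q_l + Q_misc
Q_total = 28.3 + 19.3 + 19.1
Q_total = 66.7 kW

66.7


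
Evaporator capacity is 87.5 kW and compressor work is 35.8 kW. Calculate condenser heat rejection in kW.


Q_cond = Q_evap + W
Q_cond = 87.5 + 35.8
Q_cond = 123.3 kW

123.3


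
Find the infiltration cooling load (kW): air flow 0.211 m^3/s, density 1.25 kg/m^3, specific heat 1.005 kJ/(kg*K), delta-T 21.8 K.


Q = V_dot * rho * cp * dT
Q = 0.211 * 1.25 * 1.005 * 21.8
Q = 5.778 kW

5.778


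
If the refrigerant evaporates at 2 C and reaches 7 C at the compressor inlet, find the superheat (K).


Superheat = T_suction - T_evap
Superheat = 7 - (2)
Superheat = 5 K

5


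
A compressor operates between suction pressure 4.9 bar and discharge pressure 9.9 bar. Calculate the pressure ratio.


PR = P_high / P_low
PR = 9.9 / 4.9
PR = 2.02

2.02


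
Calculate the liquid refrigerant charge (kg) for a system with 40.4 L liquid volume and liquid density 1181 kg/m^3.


Charge = V * rho / 1000
Charge = 40.4 * 1181 / 1000
Charge = 47.71 kg

47.71


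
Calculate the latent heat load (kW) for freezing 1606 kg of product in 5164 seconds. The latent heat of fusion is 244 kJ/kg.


Q_lat = m * h_fg / t
Q_lat = 1606 * 244 / 5164
Q_lat = 75.88 kW

75.88


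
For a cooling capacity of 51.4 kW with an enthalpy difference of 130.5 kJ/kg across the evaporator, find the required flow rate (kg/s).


m_dot = Q / dh
m_dot = 51.4 / 130.5
m_dot = 0.3939 kg/s

0.3939


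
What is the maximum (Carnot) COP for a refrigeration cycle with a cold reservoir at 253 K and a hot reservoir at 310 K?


dT = 310 - 253 = 57 K
COP_carnot = T_cold / dT = 253 / 57
COP_carnot = 4.439

4.439


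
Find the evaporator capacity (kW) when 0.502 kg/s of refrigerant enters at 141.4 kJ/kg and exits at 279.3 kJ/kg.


dh = 279.3 - 141.4 = 137.9 kJ/kg
Q_evap = m_dot * dh = 0.502 * 137.9
Q_evap = 69.23 kW

69.23


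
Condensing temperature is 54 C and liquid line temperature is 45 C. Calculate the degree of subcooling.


Subcooling = T_cond - T_liquid
Subcooling = 54 - 45
Subcooling = 9 K

9


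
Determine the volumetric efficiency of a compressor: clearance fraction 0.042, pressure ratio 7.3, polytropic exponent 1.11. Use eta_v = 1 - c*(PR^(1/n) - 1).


PR^(1/n) = 7.3^(1/1.11) = 5.99471226
eta_v = 1 - 0.042 * (5.99471226 - 1)
eta_v = 0.7902

0.7902


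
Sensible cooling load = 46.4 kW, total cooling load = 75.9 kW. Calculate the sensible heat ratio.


SHR = Q_sensible / Q_total
SHR = 46.4 / 75.9
SHR = 0.611

0.611


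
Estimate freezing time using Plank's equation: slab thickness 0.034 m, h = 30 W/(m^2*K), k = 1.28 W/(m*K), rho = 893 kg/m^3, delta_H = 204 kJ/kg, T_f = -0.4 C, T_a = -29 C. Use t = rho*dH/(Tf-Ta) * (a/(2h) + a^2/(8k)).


dT = -0.4 - (-29) = 28.6 K
term1 = a/(2h) = 0.034/(2*30) = 0.0005666666667
term2 = a^2/(8k) = 0.034^2/(8*1.28) = 0.000112890625
t = rho*dH*1000/dT * (term1 + term2)
t = 893*204*1000/28.6 * (0.0005666666667 + 0.000112890625)
t = 4329 s

4329


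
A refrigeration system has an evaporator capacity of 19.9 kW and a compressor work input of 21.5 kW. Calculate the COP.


COP = Q_evap / W
COP = 19.9 / 21.5
COP = 0.926

0.926


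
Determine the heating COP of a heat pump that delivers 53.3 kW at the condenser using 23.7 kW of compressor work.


COP_hp = Q_cond / W
COP_hp = 53.3 / 23.7
COP_hp = 2.249

2.249


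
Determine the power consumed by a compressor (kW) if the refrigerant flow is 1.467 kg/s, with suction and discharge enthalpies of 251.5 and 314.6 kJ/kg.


dh = 314.6 - 251.5 = 63.1 kJ/kg
W = m_dot * dh = 1.467 * 63.1 = 92.57 kW

92.57


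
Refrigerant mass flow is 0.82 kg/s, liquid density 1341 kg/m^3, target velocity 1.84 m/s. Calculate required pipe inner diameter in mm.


A = m_dot / (rho * v) = 0.82 / (1341 * 1.84) = 0.000332328243 m^2
d = sqrt(4*A/pi) * 1000
d = 20.6 mm

20.6


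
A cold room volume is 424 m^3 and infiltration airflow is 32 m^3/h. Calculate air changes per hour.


ACH = flow / volume
ACH = 32 / 424
ACH = 0.075

0.075


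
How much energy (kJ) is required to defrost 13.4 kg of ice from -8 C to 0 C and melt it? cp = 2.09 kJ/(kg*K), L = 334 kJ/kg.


Sensible heat = cp * dT = 2.09 * 8 = 16.72 kJ/kg
Total per kg = 16.72 + 334 = 350.72 kJ/kg
Q = m * total = 13.4 * 350.72
Q = 4699.6 kJ

4699.6


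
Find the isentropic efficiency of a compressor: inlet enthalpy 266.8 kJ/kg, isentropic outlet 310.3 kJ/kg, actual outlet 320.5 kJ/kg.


dh_ideal = 310.3 - 266.8 = 43.5 kJ/kg
dh_actual = 320.5 - 266.8 = 53.7 kJ/kg
eta_s = dh_ideal / dh_actual = 43.5 / 53.7
eta_s = 0.8101

0.8101


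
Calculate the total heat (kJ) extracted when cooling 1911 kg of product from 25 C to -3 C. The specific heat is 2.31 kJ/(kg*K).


dT = 25 - (-3) = 28 K
Q = m * cp * dT = 1911 * 2.31 * 28
Q = 123603 kJ

123603


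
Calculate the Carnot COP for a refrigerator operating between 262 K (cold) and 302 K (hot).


dT = 302 - 262 = 40 K
COP_carnot = T_cold / dT = 262 / 40
COP_carnot = 6.55

6.55


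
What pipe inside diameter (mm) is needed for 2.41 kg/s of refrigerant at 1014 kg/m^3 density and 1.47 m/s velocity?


A = m_dot / (rho * v) = 2.41 / (1014 * 1.47) = 0.001616820298 m^2
d = sqrt(4*A/pi) * 1000
d = 45.4 mm

45.4


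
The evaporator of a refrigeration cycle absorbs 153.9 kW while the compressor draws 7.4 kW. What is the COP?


COP = Q_evap / W
COP = 153.9 / 7.4
COP = 20.797

20.797


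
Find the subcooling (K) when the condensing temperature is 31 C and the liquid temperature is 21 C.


Subcooling = T_cond - T_liquid
Subcooling = 31 - 21
Subcooling = 10 K

10


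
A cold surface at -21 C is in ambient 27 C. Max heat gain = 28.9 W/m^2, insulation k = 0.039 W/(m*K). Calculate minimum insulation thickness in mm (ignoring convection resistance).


dT = 27 - (-21) = 48 K
thickness = k * dT / q_max * 1000
thickness = 0.039 * 48 / 28.9 * 1000
thickness = 64.8 mm

64.8


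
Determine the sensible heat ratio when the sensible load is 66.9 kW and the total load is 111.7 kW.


SHR = Q_sensible / Q_total
SHR = 66.9 / 111.7
SHR = 0.599

0.599


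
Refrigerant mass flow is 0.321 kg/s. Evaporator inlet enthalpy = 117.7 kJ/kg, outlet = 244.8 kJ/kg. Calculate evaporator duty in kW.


dh = 244.8 - 117.7 = 127.1 kJ/kg
Q_evap = m_dot * dh = 0.321 * 127.1
Q_evap = 40.8 kW

40.8


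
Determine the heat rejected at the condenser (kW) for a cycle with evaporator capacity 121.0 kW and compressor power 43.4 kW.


Q_cond = Q_evap + W
Q_cond = 121.0 + 43.4
Q_cond = 164.4 kW

164.4


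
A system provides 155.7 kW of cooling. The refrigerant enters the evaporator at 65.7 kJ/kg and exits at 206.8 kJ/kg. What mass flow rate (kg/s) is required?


dh = 206.8 - 65.7 = 141.1 kJ/kg
m_dot = Q / dh = 155.7 / 141.1 = 1.1035 kg/s

1.1035


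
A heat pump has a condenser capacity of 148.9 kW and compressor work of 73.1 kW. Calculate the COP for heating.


COP_hp = Q_cond / W
COP_hp = 148.9 / 73.1
COP_hp = 2.037

2.037


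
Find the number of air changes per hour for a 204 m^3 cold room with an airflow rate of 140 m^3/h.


ACH = flow / volume
ACH = 140 / 204
ACH = 0.686

0.686


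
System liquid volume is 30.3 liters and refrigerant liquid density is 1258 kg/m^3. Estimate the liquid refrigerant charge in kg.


Charge = V * rho / 1000
Charge = 30.3 * 1258 / 1000
Charge = 38.12 kg

38.12


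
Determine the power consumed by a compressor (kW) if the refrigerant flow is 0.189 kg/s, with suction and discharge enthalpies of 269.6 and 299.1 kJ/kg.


dh = 299.1 - 269.6 = 29.5 kJ/kg
W = m_dot * dh = 0.189 * 29.5 = 5.58 kW

5.58


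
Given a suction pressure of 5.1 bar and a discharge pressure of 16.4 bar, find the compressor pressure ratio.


PR = P_high / P_low
PR = 16.4 / 5.1
PR = 3.216

3.216


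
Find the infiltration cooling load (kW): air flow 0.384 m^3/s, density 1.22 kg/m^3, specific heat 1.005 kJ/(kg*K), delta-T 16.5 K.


Q = V_dot * rho * cp * dT
Q = 0.384 * 1.22 * 1.005 * 16.5
Q = 7.769 kW

7.769


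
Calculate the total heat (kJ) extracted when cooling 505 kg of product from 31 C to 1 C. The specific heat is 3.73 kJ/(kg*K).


dT = 31 - (1) = 30 K
Q = m * cp * dT = 505 * 3.73 * 30
Q = 56510 kJ

56510


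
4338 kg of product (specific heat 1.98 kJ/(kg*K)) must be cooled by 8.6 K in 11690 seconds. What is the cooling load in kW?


Q = m * cp * dT / t
Q = 4338 * 1.98 * 8.6 / 11690
Q = 6.319 kW

6.319


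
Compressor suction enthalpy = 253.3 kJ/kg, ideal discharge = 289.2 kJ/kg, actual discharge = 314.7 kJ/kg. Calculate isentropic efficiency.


dh_ideal = 289.2 - 253.3 = 35.9 kJ/kg
dh_actual = 314.7 - 253.3 = 61.4 kJ/kg
eta_s = dh_ideal / dh_actual = 35.9 / 61.4
eta_s = 0.5847

0.5847


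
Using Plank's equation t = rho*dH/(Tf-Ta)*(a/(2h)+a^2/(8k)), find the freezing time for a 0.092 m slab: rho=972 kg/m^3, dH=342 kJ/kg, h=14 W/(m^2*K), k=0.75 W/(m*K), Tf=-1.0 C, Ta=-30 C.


dT = -1.0 - (-30) = 29.0 K
term1 = a/(2h) = 0.092/(2*14) = 0.003285714286
term2 = a^2/(8k) = 0.092^2/(8*0.75) = 0.001410666667
t = rho*dH*1000/dT * (term1 + term2)
t = 972*342*1000/29.0 * (0.003285714286 + 0.001410666667)
t = 53834 s

53834


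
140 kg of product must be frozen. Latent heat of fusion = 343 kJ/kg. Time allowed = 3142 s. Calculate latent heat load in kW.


Q_lat = m * h_fg / t
Q_lat = 140 * 343 / 3142
Q_lat = 15.28 kW

15.28


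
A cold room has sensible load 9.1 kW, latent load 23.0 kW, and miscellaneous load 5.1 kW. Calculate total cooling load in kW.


Q_total = Q_s + Q_l + Q_misc
Q_total = 9.1 + 23.0 + 5.1
Q_total = 37.2 kW

37.2


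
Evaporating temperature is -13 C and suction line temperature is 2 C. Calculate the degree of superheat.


Superheat = T_suction - T_evap
Superheat = 2 - (-13)
Superheat = 15 K

15


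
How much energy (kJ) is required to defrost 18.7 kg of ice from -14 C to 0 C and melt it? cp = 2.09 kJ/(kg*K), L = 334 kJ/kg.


Sensible heat = cp * dT = 2.09 * 14 = 29.26 kJ/kg
Total per kg = 29.26 + 334 = 363.26 kJ/kg
Q = m * total = 18.7 * 363.26
Q = 6793.0 kJ

6793.0
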